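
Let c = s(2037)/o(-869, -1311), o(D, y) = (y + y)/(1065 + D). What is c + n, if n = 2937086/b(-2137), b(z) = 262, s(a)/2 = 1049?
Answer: 1898325749/171741 ≈ 11053.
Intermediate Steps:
s(a) = 2098 (s(a) = 2*1049 = 2098)
o(D, y) = 2*y/(1065 + D) (o(D, y) = (2*y)/(1065 + D) = 2*y/(1065 + D))
n = 1468543/131 (n = 2937086/262 = 2937086*(1/262) = 1468543/131 ≈ 11210.)
c = -205604/1311 (c = 2098/((2*(-1311)/(1065 - 869))) = 2098/((2*(-1311)/196)) = 2098/((2*(-1311)*(1/196))) = 2098/(-1311/98) = 2098*(-98/1311) = -205604/1311 ≈ -156.83)
c + n = -205604/1311 + 1468543/131 = 1898325749/171741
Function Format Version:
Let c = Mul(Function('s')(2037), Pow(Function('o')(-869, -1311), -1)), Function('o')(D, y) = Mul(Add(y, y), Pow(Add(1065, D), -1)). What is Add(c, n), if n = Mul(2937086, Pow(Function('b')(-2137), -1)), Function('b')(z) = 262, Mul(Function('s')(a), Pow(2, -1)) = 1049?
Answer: Rational(1898325749, 171741) ≈ 11053.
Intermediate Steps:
Function('s')(a) = 2098 (Function('s')(a) = Mul(2, 1049) = 2098)
Function('o')(D, y) = Mul(2, y, Pow(Add(1065, D), -1)) (Function('o')(D, y) = Mul(Mul(2, y), Pow(Add(1065, D), -1)) = Mul(2, y, Pow(Add(1065, D), -1)))
n = Rational(1468543, 131) (n = Mul(2937086, Pow(262, -1)) = Mul(2937086, Rational(1, 262)) = Rational(1468543, 131) ≈ 11210.)
c = Rational(-205604, 1311) (c = Mul(2098, Pow(Mul(2, -1311, Pow(Add(1065, -869), -1)), -1)) = Mul(2098, Pow(Mul(2, -1311, Pow(196, -1)), -1)) = Mul(2098, Pow(Mul(2, -1311, Rational(1, 196)), -1)) = Mul(2098, Pow(Rational(-1311, 98), -1)) = Mul(2098, Rational(-98, 1311)) = Rational(-205604, 1311) ≈ -156.83)
Add(c, n) = Add(Rational(-205604, 1311), Rational(1468543, 131)) = Rational(1898325749, 171741)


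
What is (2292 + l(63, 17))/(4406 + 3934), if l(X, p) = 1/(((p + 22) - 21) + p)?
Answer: 80221/291900 ≈ 0.27482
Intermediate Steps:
l(X, p) = 1/(1 + 2*p) (l(X, p) = 1/(((22 + p) - 21) + p) = 1/((1 + p) + p) = 1/(1 + 2*p))
(2292 + l(63, 17))/(4406 + 3934) = (2292 + 1/(1 + 2*17))/(4406 + 3934) = (2292 + 1/(1 + 34))/8340 = (2292 + 1/35)*(1/8340) = (80221/35)*(1/8340) = 80221/291900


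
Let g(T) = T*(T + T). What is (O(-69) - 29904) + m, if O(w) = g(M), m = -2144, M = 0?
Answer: -32048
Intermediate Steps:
g(T) = 2*T**2 (g(T) = T*(2*T) = 2*T**2)
O(w) = 0 (O(w) = 2*0**2 = 2*0 = 0)
(O(-69) - 29904) + m = (0 - 29904) - 2144 = -29904 - 2144 = -32048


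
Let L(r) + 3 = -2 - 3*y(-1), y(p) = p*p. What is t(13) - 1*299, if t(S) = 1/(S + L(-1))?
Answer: -1494/5 ≈ -298.80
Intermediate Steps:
y(p) = p**2
L(r) = -8 (L(r) = -3 + (-2 - 3*(-1)**2) = -3 + (-2 - 3*1) = -3 + (-2 - 3) = -3 - 5 = -8)
t(S) = 1/(-8 + S) (t(S) = 1/(S - 8) = 1/(-8 + S))
t(13) - 1*299 = 1/(-8 + 13) - 1*299 = 1/5 - 299 = -1494/5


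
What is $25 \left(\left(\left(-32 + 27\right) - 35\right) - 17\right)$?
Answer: $-1425$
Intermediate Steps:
$25 \left(\left(\left(-32 + 27\right) - 35\right) - 17\right) = 25 \left(\left(-5 - 35\right) - 17\right) = 25 \left(-40 - 17\right) = 25 \left(-57\right) = -1425$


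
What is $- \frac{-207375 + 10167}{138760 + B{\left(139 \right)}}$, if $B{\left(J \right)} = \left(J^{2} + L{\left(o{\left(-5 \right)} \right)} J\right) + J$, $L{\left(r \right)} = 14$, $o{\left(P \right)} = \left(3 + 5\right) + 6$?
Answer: $\frac{98604}{80083} \approx 1.2313$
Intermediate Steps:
$o{\left(P \right)} = 14$ ($o{\left(P \right)} = 8 + 6 = 14$)
$B{\left(J \right)} = J^{2} + 15 J$ ($B{\left(J \right)} = \left(J^{2} + 14 J\right) + J = J^{2} + 15 J$)
$- \frac{-207375 + 10167}{138760 + B{\left(139 \right)}} = - \frac{-207375 + 10167}{138760 + 139 \left(15 + 139\right)} = - \frac{-197208}{138760 + 139 \cdot 154} = - \frac{-197208}{138760 + 21406} = - \frac{-197208}{160166} = \left(-1\right) \left(- \frac{98604}{80083}\right) = \frac{98604}{80083}$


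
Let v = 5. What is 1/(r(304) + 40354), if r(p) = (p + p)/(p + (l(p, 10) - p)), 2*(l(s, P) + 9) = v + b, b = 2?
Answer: 11/442678 ≈ 2.4849e-5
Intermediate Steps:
l(s, P) = -11/2 (l(s, P) = -9 + (5 + 2)/2 = -9 + (½)*7 = -9 + 7/2 = -11/2)
r(p) = -4*p/11 (r(p) = (p + p)/(p + (-11/2 - p)) = (2*p)/(-11/2) = (2*p)*(-2/11) = -4*p/11)
1/(r(304) + 40354) = 1/(-4/11*304 + 40354) = 1/(-1216/11 + 40354) = 1/(442678/11) = 11/442678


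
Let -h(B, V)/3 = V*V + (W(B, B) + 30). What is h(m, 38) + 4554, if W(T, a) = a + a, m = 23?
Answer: -6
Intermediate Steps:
W(T, a) = 2*a
h(B, V) = -90 - 6*B - 3*V² (h(B, V) = -3*(V*V + (2*B + 30)) = -3*(V² + (30 + 2*B)) = -3*(30 + V² + 2*B) = -90 - 6*B - 3*V²)
h(m, 38) + 4554 = (-90 - 6*23 - 3*38²) + 4554 = (-90 - 138 - 3*1444) + 4554 = (-90 - 138 - 4332) + 4554 = -4560 + 4554 = -6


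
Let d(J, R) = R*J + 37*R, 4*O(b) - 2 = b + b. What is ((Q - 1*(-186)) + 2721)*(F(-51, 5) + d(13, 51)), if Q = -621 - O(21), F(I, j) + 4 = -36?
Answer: 5710250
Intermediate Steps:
O(b) = ½ + b/2 (O(b) = ½ + (b + b)/4 = ½ + (2*b)/4 = ½ + b/2)
F(I, j) = -40 (F(I, j) = -4 - 36 = -40)
Q = -632 (Q = -621 - (½ + (½)*21) = -621 - (½ + 21/2) = -621 - 1*11 = -621 - 11 = -632)
d(J, R) = 37*R + J*R (d(J, R) = J*R + 37*R = 37*R + J*R)
((Q - 1*(-186)) + 2721)*(F(-51, 5) + d(13, 51)) = ((-632 - 1*(-186)) + 2721)*(-40 + 51*(37 + 13)) = ((-632 + 186) + 2721)*(-40 + 51*50) = (-446 + 2721)*(-40 + 2550) = 2275*2510 = 5710250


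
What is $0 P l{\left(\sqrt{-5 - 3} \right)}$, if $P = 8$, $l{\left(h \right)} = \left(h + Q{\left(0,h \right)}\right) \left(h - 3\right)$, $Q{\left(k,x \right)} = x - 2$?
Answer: $0$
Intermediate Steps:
$Q{\left(k,x \right)} = -2 + x$
$l{\left(h \right)} = \left(-3 + h\right) \left(-2 + 2 h\right)$ ($l{\left(h \right)} = \left(h + \left(-2 + h\right)\right) \left(h - 3\right) = \left(-2 + 2 h\right) \left(-3 + h\right) = \left(-3 + h\right) \left(-2 + 2 h\right)$)
$0 P l{\left(\sqrt{-5 - 3} \right)} = 0 \cdot 8 \left(6 - 8 \sqrt{-5 - 3} + 2 \left(\sqrt{-5 - 3}\right)^{2}\right) = 0 \left(6 - 8 \sqrt{-8} + 2 \left(\sqrt{-8}\right)^{2}\right) = 0 \left(6 - 8 \cdot 2 i \sqrt{2} + 2 \left(2 i \sqrt{2}\right)^{2}\right) = 0 \left(6 - 16 i \sqrt{2} + 2 \left(-8\right)\right) = 0 \left(6 - 16 i \sqrt{2} - 16\right) = 0 \left(-10 - 16 i \sqrt{2}\right) = 0$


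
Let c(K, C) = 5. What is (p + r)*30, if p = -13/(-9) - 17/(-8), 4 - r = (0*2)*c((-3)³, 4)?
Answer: 2725/12 ≈ 227.08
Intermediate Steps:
r = 4 (r = 4 - 0*2*5 = 4 - 0*5 = 4 - 1*0 = 4 + 0 = 4)
p = 257/72 (p = -13*(-⅑) - 17*(-⅛) = 13/9 + 17/8 = 257/72 ≈ 3.5694)
(p + r)*30 = (257/72 + 4)*30 = (545/72)*30 = 2725/12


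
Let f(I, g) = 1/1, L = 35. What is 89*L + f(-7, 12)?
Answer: 3116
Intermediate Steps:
f(I, g) = 1
89*L + f(-7, 12) = 89*35 + 1 = 3115 + 1 = 3116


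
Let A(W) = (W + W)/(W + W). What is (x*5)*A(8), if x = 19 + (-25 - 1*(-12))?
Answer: 30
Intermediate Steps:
x = 6 (x = 19 + (-25 + 12) = 19 - 13 = 6)
A(W) = 1 (A(W) = (2*W)/((2*W)) = (2*W)*(1/(2*W)) = 1)
(x*5)*A(8) = (6*5)*1 = 30*1 = 30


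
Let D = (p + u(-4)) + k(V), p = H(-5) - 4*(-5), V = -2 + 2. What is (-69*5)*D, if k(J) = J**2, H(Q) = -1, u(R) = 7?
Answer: -8970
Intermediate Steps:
V = 0
p = 19 (p = -1 - 4*(-5) = -1 + 20 = 19)
D = 26 (D = (19 + 7) + 0**2 = 26 + 0 = 26)
(-69*5)*D = -69*5*26 = -345*26 = -8970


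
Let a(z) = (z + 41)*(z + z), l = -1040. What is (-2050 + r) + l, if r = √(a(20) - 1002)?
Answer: -3090 + √1438 ≈ -3052.1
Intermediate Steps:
a(z) = 2*z*(41 + z) (a(z) = (41 + z)*(2*z) = 2*z*(41 + z))
r = √1438 (r = √(2*20*(41 + 20) - 1002) = √(2*20*61 - 1002) = √(2440 - 1002) = √1438 ≈ 37.921)
(-2050 + r) + l = (-2050 + √1438) - 1040 = -3090 + √1438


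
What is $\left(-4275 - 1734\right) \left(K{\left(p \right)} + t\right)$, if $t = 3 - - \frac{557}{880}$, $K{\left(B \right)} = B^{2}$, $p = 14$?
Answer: $- \frac{1055643093}{880} \approx -1.1996 \cdot 10^{6}$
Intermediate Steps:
$t = \frac{3197}{880}$ ($t = 3 - \left(-557\right) \frac{1}{880} = 3 - - \frac{557}{880} = 3 + \frac{557}{880} = \frac{3197}{880} \approx 3.633$)
$\left(-4275 - 1734\right) \left(K{\left(p \right)} + t\right) = \left(-4275 - 1734\right) \left(14^{2} + \frac{3197}{880}\right) = - 6009 \left(196 + \frac{3197}{880}\right) = \left(-6009\right) \frac{175677}{880} = - \frac{1055643093}{880}$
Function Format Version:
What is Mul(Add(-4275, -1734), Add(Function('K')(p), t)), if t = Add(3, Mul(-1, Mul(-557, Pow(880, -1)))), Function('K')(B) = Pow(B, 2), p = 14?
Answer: Rational(-1055643093, 880) ≈ -1.1996e+6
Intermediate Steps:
t = Rational(3197, 880) (t = Add(3, Mul(-1, Mul(-557, Rational(1, 880)))) = Add(3, Mul(-1, Rational(-557, 880))) = Add(3, Rational(557, 880)) = Rational(3197, 880) ≈ 3.6330)
Mul(Add(-4275, -1734), Add(Function('K')(p), t)) = Mul(Add(-4275, -1734), Add(Pow(14, 2), Rational(3197, 880))) = Mul(-6009, Add(196, Rational(3197, 880))) = Mul(-6009, Rational(175677, 880)) = Rational(-1055643093, 880)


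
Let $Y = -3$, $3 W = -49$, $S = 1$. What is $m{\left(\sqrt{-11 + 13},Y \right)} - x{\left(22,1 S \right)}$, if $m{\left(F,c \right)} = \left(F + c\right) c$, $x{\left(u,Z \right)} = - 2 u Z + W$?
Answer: $\frac{208}{3} - 3 \sqrt{2} \approx 65.091$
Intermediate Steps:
$W = - \frac{49}{3}$ ($W = \frac{1}{3} \left(-49\right) = - \frac{49}{3} \approx -16.333$)
$x{\left(u,Z \right)} = - \frac{49}{3} - 2 Z u$ ($x{\left(u,Z \right)} = - 2 u Z - \frac{49}{3} = - 2 Z u - \frac{49}{3} = - \frac{49}{3} - 2 Z u$)
$m{\left(F,c \right)} = c \left(F + c\right)$
$m{\left(\sqrt{-11 + 13},Y \right)} - x{\left(22,1 S \right)} = - 3 \left(\sqrt{-11 + 13} - 3\right) - \left(- \frac{49}{3} - 2 \cdot 1 \cdot 1 \cdot 22\right) = - 3 \left(\sqrt{2} - 3\right) - \left(- \frac{49}{3} - 2 \cdot 22\right) = - 3 \left(-3 + \sqrt{2}\right) - \left(- \frac{49}{3} - 44\right) = \left(9 - 3 \sqrt{2}\right) - - \frac{181}{3} = \left(9 - 3 \sqrt{2}\right) + \frac{181}{3} = \frac{208}{3} - 3 \sqrt{2}$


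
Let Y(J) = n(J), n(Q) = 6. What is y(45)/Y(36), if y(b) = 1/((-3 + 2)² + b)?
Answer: 1/276 ≈ 0.0036232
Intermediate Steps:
Y(J) = 6
y(b) = 1/(1 + b) (y(b) = 1/((-1)² + b) = 1/(1 + b))
y(45)/Y(36) = 1/((1 + 45)*6) = (⅙)/46 = (1/46)*(⅙) = 1/276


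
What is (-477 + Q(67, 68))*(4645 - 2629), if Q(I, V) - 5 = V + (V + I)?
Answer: -542304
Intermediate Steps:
Q(I, V) = 5 + I + 2*V (Q(I, V) = 5 + (V + (V + I)) = 5 + (V + (I + V)) = 5 + (I + 2*V) = 5 + I + 2*V)
(-477 + Q(67, 68))*(4645 - 2629) = (-477 + (5 + 67 + 2*68))*(4645 - 2629) = (-477 + (5 + 67 + 136))*2016 = (-477 + 208)*2016 = -269*2016 = -542304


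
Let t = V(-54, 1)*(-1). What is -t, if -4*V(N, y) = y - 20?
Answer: 19/4 ≈ 4.7500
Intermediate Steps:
V(N, y) = 5 - y/4 (V(N, y) = -(y - 20)/4 = -(-20 + y)/4 = 5 - y/4)
t = -19/4 (t = (5 - ¼*1)*(-1) = (5 - ¼)*(-1) = (19/4)*(-1) = -19/4 ≈ -4.7500)
-t = -1*(-19/4) = 19/4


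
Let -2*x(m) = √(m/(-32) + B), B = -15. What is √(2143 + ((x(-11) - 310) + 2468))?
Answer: √(68816 - I*√938)/4 ≈ 65.582 - 0.014594*I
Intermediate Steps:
x(m) = -√(-15 - m/32)/2 (x(m) = -√(m/(-32) - 15)/2 = -√(m*(-1/32) - 15)/2 = -√(-m/32 - 15)/2 = -√(-15 - m/32)/2)
√(2143 + ((x(-11) - 310) + 2468)) = √(2143 + ((-√(-960 - 2*(-11))/16 - 310) + 2468)) = √(2143 + ((-√(-960 + 22)/16 - 310) + 2468)) = √(2143 + ((-I*√938/16 - 310) + 2468)) = √(2143 + ((-310 - I*√938/16) + 2468)) = √(2143 + (2158 - I*√938/16)) = √(4301 - I*√938/16)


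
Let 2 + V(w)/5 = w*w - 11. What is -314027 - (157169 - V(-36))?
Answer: -464781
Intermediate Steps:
V(w) = -65 + 5*w**2 (V(w) = -10 + 5*(w*w - 11) = -10 + 5*(w**2 - 11) = -10 + 5*(-11 + w**2) = -10 + (-55 + 5*w**2) = -65 + 5*w**2)
-314027 - (157169 - V(-36)) = -314027 - (157169 - (-65 + 5*(-36)**2)) = -314027 - (157169 - (-65 + 5*1296)) = -314027 - (157169 - (-65 + 6480)) = -314027 - (157169 - 1*6415) = -314027 - (157169 - 6415) = -314027 - 1*150754 = -314027 - 150754 = -464781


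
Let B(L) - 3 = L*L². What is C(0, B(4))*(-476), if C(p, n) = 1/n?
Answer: -476/67 ≈ -7.1045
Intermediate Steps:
B(L) = 3 + L³ (B(L) = 3 + L*L² = 3 + L³)
C(0, B(4))*(-476) = -476/(3 + 4³) = -476/(3 + 64) = -476/67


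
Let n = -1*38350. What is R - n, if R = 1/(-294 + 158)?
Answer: 5215599/136 ≈ 38350.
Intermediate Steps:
n = -38350
R = -1/136 (R = 1/(-136) = -1/136 ≈ -0.0073529)
R - n = -1/136 - 1*(-38350) = -1/136 + 38350 = 5215599/136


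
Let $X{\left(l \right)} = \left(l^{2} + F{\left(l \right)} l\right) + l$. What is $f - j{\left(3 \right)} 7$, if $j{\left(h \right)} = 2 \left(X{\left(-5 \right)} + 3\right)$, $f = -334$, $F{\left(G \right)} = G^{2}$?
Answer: $1094$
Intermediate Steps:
$X{\left(l \right)} = l + l^{2} + l^{3}$ ($X{\left(l \right)} = \left(l^{2} + l^{2} l\right) + l = \left(l^{2} + l^{3}\right) + l = l + l^{2} + l^{3}$)
$j{\left(h \right)} = -204$ ($j{\left(h \right)} = 2 \left(- 5 \left(1 - 5 + \left(-5\right)^{2}\right) + 3\right) = 2 \left(- 5 \left(1 - 5 + 25\right) + 3\right) = 2 \left(\left(-5\right) 21 + 3\right) = 2 \left(-105 + 3\right) = 2 \left(-102\right) = -204$)
$f - j{\left(3 \right)} 7 = -334 - \left(-204\right) 7 = -334 - -1428 = -334 + 1428 = 1094$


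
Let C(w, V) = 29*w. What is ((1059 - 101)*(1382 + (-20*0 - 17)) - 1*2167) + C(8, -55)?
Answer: 1305735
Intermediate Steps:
((1059 - 101)*(1382 + (-20*0 - 17)) - 1*2167) + C(8, -55) = ((1059 - 101)*(1382 + (-20*0 - 17)) - 1*2167) + 29*8 = (958*(1382 + (0 - 17)) - 2167) + 232 = (958*(1382 - 17) - 2167) + 232 = (958*1365 - 2167) + 232 = (1307670 - 2167) + 232 = 1305503 + 232 = 1305735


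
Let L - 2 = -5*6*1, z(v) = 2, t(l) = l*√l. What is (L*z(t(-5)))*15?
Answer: -840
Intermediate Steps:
t(l) = l^(3/2)
L = -28 (L = 2 - 5*6*1 = 2 - 30*1 = 2 - 30 = -28)
(L*z(t(-5)))*15 = -28*2*15 = -56*15 = -840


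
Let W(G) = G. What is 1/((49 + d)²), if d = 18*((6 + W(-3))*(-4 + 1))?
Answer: 1/12769 ≈ 7.8315e-5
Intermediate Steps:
d = -162 (d = 18*((6 - 3)*(-4 + 1)) = 18*(3*(-3)) = 18*(-9) = -162)
1/((49 + d)²) = 1/((49 - 162)²) = 1/((-113)²) = 1/12769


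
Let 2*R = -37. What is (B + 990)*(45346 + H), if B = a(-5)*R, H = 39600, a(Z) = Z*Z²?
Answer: 280534165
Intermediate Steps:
a(Z) = Z³
R = -37/2 (R = (½)*(-37) = -37/2 ≈ -18.500)
B = 4625/2 (B = (-5)³*(-37/2) = -125*(-37/2) = 4625/2 ≈ 2312.5)
(B + 990)*(45346 + H) = (4625/2 + 990)*(45346 + 39600) = (6605/2)*84946 = 280534165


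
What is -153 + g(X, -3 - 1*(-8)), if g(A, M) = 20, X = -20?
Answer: -133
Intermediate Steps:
-153 + g(X, -3 - 1*(-8)) = -153 + 20 = -133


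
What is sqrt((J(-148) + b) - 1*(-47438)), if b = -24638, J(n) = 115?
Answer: sqrt(22915) ≈ 151.38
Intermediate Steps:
sqrt((J(-148) + b) - 1*(-47438)) = sqrt((115 - 24638) - 1*(-47438)) = sqrt(-24523 + 47438) = sqrt(22915)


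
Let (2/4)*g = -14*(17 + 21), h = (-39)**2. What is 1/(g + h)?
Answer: 1/457 ≈ 0.0021882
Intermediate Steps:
h = 1521
g = -1064 (g = 2*(-14*(17 + 21)) = 2*(-14*38) = 2*(-532) = -1064)
1/(g + h) = 1/(-1064 + 1521) = 1/457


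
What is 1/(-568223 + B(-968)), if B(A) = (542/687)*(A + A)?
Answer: -687/391418513 ≈ -1.7552e-6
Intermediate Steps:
B(A) = 1084*A/687 (B(A) = (542*(1/687))*(2*A) = 542*(2*A)/687 = 1084*A/687)
1/(-568223 + B(-968)) = 1/(-568223 + (1084/687)*(-968)) = 1/(-568223 - 1049312/687) = 1/(-391418513/687) = -687/391418513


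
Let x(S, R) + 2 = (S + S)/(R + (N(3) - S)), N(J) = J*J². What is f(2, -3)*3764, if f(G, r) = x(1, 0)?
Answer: -94100/13 ≈ -7238.5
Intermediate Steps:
N(J) = J³
x(S, R) = -2 + 2*S/(27 + R - S) (x(S, R) = -2 + (S + S)/(R + (3³ - S)) = -2 + (2*S)/(R + (27 - S)) = -2 + (2*S)/(27 + R - S) = -2 + 2*S/(27 + R - S))
f(G, r) = -25/13 (f(G, r) = 2*(-27 - 1*0 + 2*1)/(27 + 0 - 1*1) = 2*(-27 + 0 + 2)/(27 + 0 - 1) = 2*(-25)/26 = 2*(1/26)*(-25) = -25/13)
f(2, -3)*3764 = -25/13*3764 = -94100/13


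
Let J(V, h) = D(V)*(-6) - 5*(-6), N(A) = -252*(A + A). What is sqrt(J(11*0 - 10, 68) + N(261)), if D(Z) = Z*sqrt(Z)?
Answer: sqrt(-131514 + 60*I*sqrt(10)) ≈ 0.262 + 362.65*I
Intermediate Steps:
D(Z) = Z**(3/2)
N(A) = -504*A
J(V, h) = 30 - 6*V**(3/2) (J(V, h) = V**(3/2)*(-6) - 5*(-6) = -6*V**(3/2) + 30 = 30 - 6*V**(3/2))
sqrt(J(11*0 - 10, 68) + N(261)) = sqrt((30 - 6*(11*0 - 10)**(3/2)) - 504*261) = sqrt((30 - 6*(0 - 10)**(3/2)) - 131544) = sqrt((30 - (-60)*I*sqrt(10)) - 131544) = sqrt((30 + 60*I*sqrt(10)) - 131544) = sqrt(-131514 + 60*I*sqrt(10))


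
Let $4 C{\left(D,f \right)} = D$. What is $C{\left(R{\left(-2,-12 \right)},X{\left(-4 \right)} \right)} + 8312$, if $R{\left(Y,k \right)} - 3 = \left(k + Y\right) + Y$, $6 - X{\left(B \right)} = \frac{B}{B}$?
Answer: $\frac{33235}{4} \approx 8308.8$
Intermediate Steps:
$X{\left(B \right)} = 5$ ($X{\left(B \right)} = 6 - \frac{B}{B} = 6 - 1 = 5$)
$R{\left(Y,k \right)} = 3 + k + 2 Y$ ($R{\left(Y,k \right)} = 3 + \left(\left(k + Y\right) + Y\right) = 3 + \left(\left(Y + k\right) + Y\right) = 3 + \left(k + 2 Y\right) = 3 + k + 2 Y$)
$C{\left(D,f \right)} = \frac{D}{4}$
$C{\left(R{\left(-2,-12 \right)},X{\left(-4 \right)} \right)} + 8312 = \frac{3 - 12 + 2 \left(-2\right)}{4} + 8312 = \frac{3 - 12 - 4}{4} + 8312 = \frac{1}{4} \left(-13\right) + 8312 = - \frac{13}{4} + 8312 = \frac{33235}{4}$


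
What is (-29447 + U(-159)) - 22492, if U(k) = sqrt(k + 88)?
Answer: -51939 + I*sqrt(71) ≈ -51939.0 + 8.4261*I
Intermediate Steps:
U(k) = sqrt(88 + k)
(-29447 + U(-159)) - 22492 = (-29447 + sqrt(88 - 159)) - 22492 = (-29447 + sqrt(-71)) - 22492 = (-29447 + I*sqrt(71)) - 22492 = -51939 + I*sqrt(71)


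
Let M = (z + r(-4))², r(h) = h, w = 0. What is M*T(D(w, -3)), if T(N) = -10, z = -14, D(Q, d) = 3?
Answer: -3240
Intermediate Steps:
M = 324 (M = (-14 - 4)² = (-18)² = 324)
M*T(D(w, -3)) = 324*(-10) = -3240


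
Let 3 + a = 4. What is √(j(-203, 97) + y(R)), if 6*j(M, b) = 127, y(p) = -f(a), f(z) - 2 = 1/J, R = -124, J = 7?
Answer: √33558/42 ≈ 4.3616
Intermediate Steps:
a = 1 (a = -3 + 4 = 1)
f(z) = 15/7 (f(z) = 2 + 1/7 = 2 + ⅐ = 15/7)
y(p) = -15/7 (y(p) = -1*15/7 = -15/7)
j(M, b) = 127/6 (j(M, b) = (⅙)*127 = 127/6)
√(j(-203, 97) + y(R)) = √(127/6 - 15/7) = √(799/42) = √33558/42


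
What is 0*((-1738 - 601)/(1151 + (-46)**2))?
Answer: 0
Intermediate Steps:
0*((-1738 - 601)/(1151 + (-46)**2)) = 0*(-2339/(1151 + 2116)) = 0*(-2339/3267) = 0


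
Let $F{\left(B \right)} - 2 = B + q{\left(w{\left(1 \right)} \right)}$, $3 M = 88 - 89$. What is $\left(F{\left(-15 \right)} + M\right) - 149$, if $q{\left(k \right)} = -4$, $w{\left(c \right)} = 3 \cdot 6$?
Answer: $- \frac{499}{3} \approx -166.33$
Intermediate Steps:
$w{\left(c \right)} = 18$
$M = - \frac{1}{3}$ ($M = \frac{88 - 89}{3} = \frac{1}{3} \left(-1\right) = - \frac{1}{3} \approx -0.33333$)
$F{\left(B \right)} = -2 + B$ ($F{\left(B \right)} = 2 + \left(B - 4\right) = 2 + \left(-4 + B\right) = -2 + B$)
$\left(F{\left(-15 \right)} + M\right) - 149 = \left(\left(-2 - 15\right) - \frac{1}{3}\right) - 149 = \left(-17 - \frac{1}{3}\right) - 149 = - \frac{52}{3} - 149 = - \frac{499}{3}$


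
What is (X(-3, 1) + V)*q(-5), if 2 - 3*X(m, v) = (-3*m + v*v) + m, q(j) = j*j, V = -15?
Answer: -1250/3 ≈ -416.67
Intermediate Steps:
q(j) = j²
X(m, v) = ⅔ - v²/3 + 2*m/3 (X(m, v) = ⅔ - ((-3*m + v*v) + m)/3 = ⅔ - ((-3*m + v²) + m)/3 = ⅔ - ((v² - 3*m) + m)/3 = ⅔ - (v² - 2*m)/3 = ⅔ + (-v²/3 + 2*m/3) = ⅔ - v²/3 + 2*m/3)
(X(-3, 1) + V)*q(-5) = ((⅔ - ⅓*1² + (⅔)*(-3)) - 15)*(-5)² = ((⅔ - ⅓*1 - 2) - 15)*25 = ((⅔ - ⅓ - 2) - 15)*25 = (-5/3 - 15)*25 = -50/3*25 = -1250/3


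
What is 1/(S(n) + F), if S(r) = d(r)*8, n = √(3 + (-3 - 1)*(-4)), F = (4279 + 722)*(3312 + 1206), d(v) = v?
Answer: 11297259/255256121825554 - 2*√19/127628060912777 ≈ 4.4258e-8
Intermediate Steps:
F = 22594518 (F = 5001*4518 = 22594518)
n = √19 (n = √(3 - 4*(-4)) = √(3 + 16) = √19 ≈ 4.3589)
S(r) = 8*r (S(r) = r*8 = 8*r)
1/(S(n) + F) = 1/(8*√19 + 22594518) = 1/(22594518 + 8*√19)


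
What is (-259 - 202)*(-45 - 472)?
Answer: 238337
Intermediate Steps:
(-259 - 202)*(-45 - 472) = -461*(-517) = 238337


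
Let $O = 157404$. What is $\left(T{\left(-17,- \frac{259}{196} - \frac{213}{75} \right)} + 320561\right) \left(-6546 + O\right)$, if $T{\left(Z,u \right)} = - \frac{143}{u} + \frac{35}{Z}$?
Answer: $\frac{46961506834908}{971} \approx 4.8364 \cdot 10^{10}$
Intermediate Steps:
$\left(T{\left(-17,- \frac{259}{196} - \frac{213}{75} \right)} + 320561\right) \left(-6546 + O\right) = \left(\left(- \frac{143}{- \frac{259}{196} - \frac{213}{75}} + \frac{35}{-17}\right) + 320561\right) \left(-6546 + 157404\right) = \left(\left(- \frac{143}{\left(-259\right) \frac{1}{196} - \frac{71}{25}} + 35 \left(- \frac{1}{17}\right)\right) + 320561\right) 150858 = \left(\left(- \frac{143}{- \frac{37}{28} - \frac{71}{25}} - \frac{35}{17}\right) + 320561\right) 150858 = \left(\left(- \frac{143}{- \frac{2913}{700}} - \frac{35}{17}\right) + 320561\right) 150858 = \left(\left(\left(-143\right) \left(- \frac{700}{2913}\right) - \frac{35}{17}\right) + 320561\right) 150858 = \left(\left(\frac{100100}{2913} - \frac{35}{17}\right) + 320561\right) 150858 = \left(\frac{1599745}{49521} + 320561\right) 150858 = \frac{15876101026}{49521} \cdot 150858 = \frac{46961506834908}{971}$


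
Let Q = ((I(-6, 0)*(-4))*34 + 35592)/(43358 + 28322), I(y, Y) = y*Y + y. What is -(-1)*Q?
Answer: 4551/8960 ≈ 0.50792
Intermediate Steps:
I(y, Y) = y + Y*y (I(y, Y) = Y*y + y = y + Y*y)
Q = 4551/8960 (Q = ((-6*(1 + 0)*(-4))*34 + 35592)/(43358 + 28322) = ((-6*1*(-4))*34 + 35592)/71680 = (-6*(-4)*34 + 35592)*(1/71680) = (24*34 + 35592)*(1/71680) = (816 + 35592)*(1/71680) = 36408*(1/71680) = 4551/8960 ≈ 0.50792)
-(-1)*Q = -(-1)*4551/8960 = -1*(-4551/8960) = 4551/8960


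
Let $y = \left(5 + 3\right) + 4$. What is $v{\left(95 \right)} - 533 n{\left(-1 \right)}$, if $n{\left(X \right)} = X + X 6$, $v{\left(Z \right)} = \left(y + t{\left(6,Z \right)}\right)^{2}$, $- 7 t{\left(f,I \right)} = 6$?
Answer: $\frac{188903}{49} \approx 3855.2$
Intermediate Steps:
$t{\left(f,I \right)} = - \frac{6}{7}$ ($t{\left(f,I \right)} = \left(- \frac{1}{7}\right) 6 = - \frac{6}{7}$)
$y = 12$ ($y = 8 + 4 = 12$)
$v{\left(Z \right)} = \frac{6084}{49}$ ($v{\left(Z \right)} = \left(12 - \frac{6}{7}\right)^{2} = \left(\frac{78}{7}\right)^{2} = \frac{6084}{49}$)
$n{\left(X \right)} = 7 X$ ($n{\left(X \right)} = X + 6 X = 7 X$)
$v{\left(95 \right)} - 533 n{\left(-1 \right)} = \frac{6084}{49} - 533 \cdot 7 \left(-1\right) = \frac{6084}{49} - 533 \left(-7\right) = \frac{6084}{49} - -3731 = \frac{6084}{49} + 3731 = \frac{188903}{49}$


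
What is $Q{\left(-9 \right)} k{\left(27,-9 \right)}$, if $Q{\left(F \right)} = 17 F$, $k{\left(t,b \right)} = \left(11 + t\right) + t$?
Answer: $-9945$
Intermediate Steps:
$k{\left(t,b \right)} = 11 + 2 t$
$Q{\left(-9 \right)} k{\left(27,-9 \right)} = 17 \left(-9\right) \left(11 + 2 \cdot 27\right) = - 153 \left(11 + 54\right) = \left(-153\right) 65 = -9945$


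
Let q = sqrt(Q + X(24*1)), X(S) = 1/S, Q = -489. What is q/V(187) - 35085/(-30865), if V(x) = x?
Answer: 7017/6173 + I*sqrt(70410)/2244 ≈ 1.1367 + 0.11825*I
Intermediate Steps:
q = I*sqrt(70410)/12 (q = sqrt(-489 + 1/(24*1)) = sqrt(-489 + 1/24) = sqrt(-11735/24) = I*sqrt(70410)/12 ≈ 22.112*I)
q/V(187) - 35085/(-30865) = (I*sqrt(70410)/12)/187 - 35085/(-30865) = (I*sqrt(70410)/12)*(1/187) - 35085*(-1/30865) = I*sqrt(70410)/2244 + 7017/6173 = 7017/6173 + I*sqrt(70410)/2244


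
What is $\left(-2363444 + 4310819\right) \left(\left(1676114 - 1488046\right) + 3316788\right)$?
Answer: $6825268953000$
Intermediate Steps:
$\left(-2363444 + 4310819\right) \left(\left(1676114 - 1488046\right) + 3316788\right) = 1947375 \left(188068 + 3316788\right) = 1947375 \cdot 3504856 = 6825268953000$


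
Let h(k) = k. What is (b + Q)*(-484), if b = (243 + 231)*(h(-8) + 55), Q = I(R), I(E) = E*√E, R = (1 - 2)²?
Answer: -10783036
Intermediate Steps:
R = 1 (R = (-1)² = 1)
I(E) = E^(3/2)
Q = 1 (Q = 1^(3/2) = 1)
b = 22278 (b = (243 + 231)*(-8 + 55) = 474*47 = 22278)
(b + Q)*(-484) = (22278 + 1)*(-484) = 22279*(-484) = -10783036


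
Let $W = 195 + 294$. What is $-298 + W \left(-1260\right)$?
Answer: $-616438$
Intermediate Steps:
$W = 489$
$-298 + W \left(-1260\right) = -298 + 489 \left(-1260\right) = -298 - 616140 = -616438$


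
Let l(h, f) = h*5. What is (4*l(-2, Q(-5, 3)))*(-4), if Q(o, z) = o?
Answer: 160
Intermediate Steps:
l(h, f) = 5*h
(4*l(-2, Q(-5, 3)))*(-4) = (4*(5*(-2)))*(-4) = (4*(-10))*(-4) = -40*(-4) = 160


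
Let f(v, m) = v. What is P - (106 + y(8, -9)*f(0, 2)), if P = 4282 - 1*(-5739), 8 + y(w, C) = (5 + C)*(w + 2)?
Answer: 9915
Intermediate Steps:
y(w, C) = -8 + (2 + w)*(5 + C) (y(w, C) = -8 + (5 + C)*(w + 2) = -8 + (5 + C)*(2 + w) = -8 + (2 + w)*(5 + C))
P = 10021 (P = 4282 + 5739 = 10021)
P - (106 + y(8, -9)*f(0, 2)) = 10021 - (106 + (2 + 2*(-9) + 5*8 - 9*8)*0) = 10021 - (106 + (2 - 18 + 40 - 72)*0) = 10021 - (106 - 48*0) = 10021 - (106 + 0) = 10021 - 1*106 = 10021 - 106 = 9915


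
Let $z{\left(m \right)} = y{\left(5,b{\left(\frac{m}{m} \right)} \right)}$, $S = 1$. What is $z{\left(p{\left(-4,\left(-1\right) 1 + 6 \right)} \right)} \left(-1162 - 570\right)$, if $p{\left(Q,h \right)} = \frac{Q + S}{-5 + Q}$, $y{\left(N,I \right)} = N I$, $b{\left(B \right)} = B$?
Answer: $-8660$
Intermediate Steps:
$y{\left(N,I \right)} = I N$
$p{\left(Q,h \right)} = \frac{1 + Q}{-5 + Q}$ ($p{\left(Q,h \right)} = \frac{Q + 1}{-5 + Q} = \frac{1 + Q}{-5 + Q}$)
$z{\left(m \right)} = 5$ ($z{\left(m \right)} = \frac{m}{m} 5 = 1 \cdot 5 = 5$)
$z{\left(p{\left(-4,\left(-1\right) 1 + 6 \right)} \right)} \left(-1162 - 570\right) = 5 \left(-1162 - 570\right) = 5 \left(-1732\right) = -8660$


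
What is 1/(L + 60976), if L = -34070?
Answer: 1/26906 ≈ 3.7166e-5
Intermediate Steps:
1/(L + 60976) = 1/(-34070 + 60976) = 1/26906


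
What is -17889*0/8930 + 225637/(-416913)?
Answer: -225637/416913 ≈ -0.54121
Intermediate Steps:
-17889*0/8930 + 225637/(-416913) = 0*(1/8930) + 225637*(-1/416913) = 0 - 225637/416913 = -225637/416913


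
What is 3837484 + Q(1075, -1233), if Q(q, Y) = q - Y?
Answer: 3839792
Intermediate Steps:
3837484 + Q(1075, -1233) = 3837484 + (1075 - 1*(-1233)) = 3837484 + (1075 + 1233) = 3837484 + 2308 = 3839792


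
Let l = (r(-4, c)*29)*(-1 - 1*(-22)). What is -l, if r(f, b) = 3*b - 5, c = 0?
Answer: 3045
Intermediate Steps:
r(f, b) = -5 + 3*b
l = -3045 (l = ((-5 + 3*0)*29)*(-1 - 1*(-22)) = ((-5 + 0)*29)*(-1 + 22) = -5*29*21 = -145*21 = -3045)
-l = -1*(-3045) = 3045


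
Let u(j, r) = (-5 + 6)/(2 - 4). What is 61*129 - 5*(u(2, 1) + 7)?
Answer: 15673/2 ≈ 7836.5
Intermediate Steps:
u(j, r) = -1/2 (u(j, r) = 1/(-2) = 1*(-1/2) = -1/2)
61*129 - 5*(u(2, 1) + 7) = 61*129 - 5*(-1/2 + 7) = 7869 - 5*13/2 = 7869 - 65/2 = 15673/2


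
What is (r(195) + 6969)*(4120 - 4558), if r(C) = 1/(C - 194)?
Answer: -3052860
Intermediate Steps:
r(C) = 1/(-194 + C)
(r(195) + 6969)*(4120 - 4558) = (1/(-194 + 195) + 6969)*(4120 - 4558) = (1/1 + 6969)*(-438) = (1 + 6969)*(-438) = 6970*(-438) = -3052860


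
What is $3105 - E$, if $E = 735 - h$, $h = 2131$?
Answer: $4501$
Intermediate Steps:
$E = -1396$ ($E = 735 - 2131 = -1396$)
$3105 - E = 3105 - -1396 = 3105 + 1396 = 4501$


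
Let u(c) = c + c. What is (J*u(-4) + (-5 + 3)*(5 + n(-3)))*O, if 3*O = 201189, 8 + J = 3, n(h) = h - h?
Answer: 2011890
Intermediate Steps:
n(h) = 0
u(c) = 2*c
J = -5 (J = -8 + 3 = -5)
O = 67063 (O = (1/3)*201189 = 67063)
(J*u(-4) + (-5 + 3)*(5 + n(-3)))*O = (-10*(-4) + (-5 + 3)*(5 + 0))*67063 = (-5*(-8) - 2*5)*67063 = (40 - 10)*67063 = 30*67063 = 2011890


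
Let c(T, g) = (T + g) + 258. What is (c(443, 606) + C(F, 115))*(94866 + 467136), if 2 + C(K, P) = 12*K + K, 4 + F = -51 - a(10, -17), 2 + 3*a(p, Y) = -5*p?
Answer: 458218964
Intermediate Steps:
a(p, Y) = -⅔ - 5*p/3 (a(p, Y) = -⅔ + (-5*p)/3 = -⅔ - 5*p/3)
F = -113/3 (F = -4 + (-51 - (-⅔ - 5/3*10)) = -4 + (-51 - (-⅔ - 50/3)) = -4 + (-51 - 1*(-52/3)) = -4 + (-51 + 52/3) = -4 - 101/3 = -113/3 ≈ -37.667)
c(T, g) = 258 + T + g
C(K, P) = -2 + 13*K (C(K, P) = -2 + (12*K + K) = -2 + 13*K)
(c(443, 606) + C(F, 115))*(94866 + 467136) = ((258 + 443 + 606) + (-2 + 13*(-113/3)))*(94866 + 467136) = (1307 + (-2 - 1469/3))*562002 = (1307 - 1475/3)*562002 = (2446/3)*562002 = 458218964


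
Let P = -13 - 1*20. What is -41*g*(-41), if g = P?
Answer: -55473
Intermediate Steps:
P = -33 (P = -13 - 20 = -33)
g = -33
-41*g*(-41) = -41*(-33)*(-41) = 1353*(-41) = -55473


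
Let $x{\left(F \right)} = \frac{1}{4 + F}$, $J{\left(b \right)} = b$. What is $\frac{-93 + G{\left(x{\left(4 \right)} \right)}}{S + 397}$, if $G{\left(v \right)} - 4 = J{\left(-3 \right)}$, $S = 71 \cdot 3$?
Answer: $- \frac{46}{305} \approx -0.15082$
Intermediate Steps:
$S = 213$
$G{\left(v \right)} = 1$ ($G{\left(v \right)} = 4 - 3 = 1$)
$\frac{-93 + G{\left(x{\left(4 \right)} \right)}}{S + 397} = \frac{-93 + 1}{213 + 397} = - \frac{92}{610} = \left(-92\right) \frac{1}{610} = - \frac{46}{305}$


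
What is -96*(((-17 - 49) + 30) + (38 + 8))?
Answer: -960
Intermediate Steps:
-96*(((-17 - 49) + 30) + (38 + 8)) = -96*((-66 + 30) + 46) = -96*(-36 + 46) = -96*10 = -960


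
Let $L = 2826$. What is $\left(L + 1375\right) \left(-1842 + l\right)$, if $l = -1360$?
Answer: $-13451602$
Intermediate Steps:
$\left(L + 1375\right) \left(-1842 + l\right) = \left(2826 + 1375\right) \left(-1842 - 1360\right) = 4201 \left(-3202\right) = -13451602$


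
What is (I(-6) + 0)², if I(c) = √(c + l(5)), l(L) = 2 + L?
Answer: 1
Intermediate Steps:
I(c) = √(7 + c) (I(c) = √(c + (2 + 5)) = √(c + 7) = √(7 + c))
(I(-6) + 0)² = (√(7 - 6) + 0)² = (√1 + 0)² = (1 + 0)² = 1² = 1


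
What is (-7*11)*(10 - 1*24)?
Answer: 1078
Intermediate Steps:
(-7*11)*(10 - 1*24) = -77*(10 - 24) = -77*(-14) = 1078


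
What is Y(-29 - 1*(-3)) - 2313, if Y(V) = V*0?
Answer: -2313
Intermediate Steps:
Y(V) = 0
Y(-29 - 1*(-3)) - 2313 = 0 - 2313 = -2313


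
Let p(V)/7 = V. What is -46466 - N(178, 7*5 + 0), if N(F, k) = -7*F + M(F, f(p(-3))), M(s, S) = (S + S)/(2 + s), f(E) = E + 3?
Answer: -226099/5 ≈ -45220.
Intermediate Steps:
p(V) = 7*V
f(E) = 3 + E
M(s, S) = 2*S/(2 + s) (M(s, S) = (2*S)/(2 + s) = 2*S/(2 + s))
N(F, k) = -36/(2 + F) - 7*F (N(F, k) = -7*F + 2*(3 + 7*(-3))/(2 + F) = -7*F + 2*(3 - 21)/(2 + F) = -7*F + 2*(-18)/(2 + F) = -7*F - 36/(2 + F) = -36/(2 + F) - 7*F)
-46466 - N(178, 7*5 + 0) = -46466 - (-36 - 7*178*(2 + 178))/(2 + 178) = -46466 - (-36 - 7*178*180)/180 = -46466 - (-36 - 224280)/180 = -46466 - (-224316)/180 = -46466 - 1*(-6231/5) = -46466 + 6231/5 = -226099/5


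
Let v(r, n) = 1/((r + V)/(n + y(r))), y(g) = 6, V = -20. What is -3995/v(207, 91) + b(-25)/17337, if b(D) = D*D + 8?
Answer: -4317268168/560563 ≈ -7701.7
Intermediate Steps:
v(r, n) = (6 + n)/(-20 + r) (v(r, n) = 1/((r - 20)/(n + 6)) = 1/((-20 + r)/(6 + n)) = (6 + n)/(-20 + r))
b(D) = 8 + D² (b(D) = D² + 8 = 8 + D²)
-3995/v(207, 91) + b(-25)/17337 = -3995*(-20 + 207)/(6 + 91) + (8 + (-25)²)/17337 = -3995/(97/187) + (8 + 625)*(1/17337) = -3995/((1/187)*97) + 633*(1/17337) = -3995/97/187 + 211/5779 = -3995*187/97 + 211/5779 = -747065/97 + 211/5779 = -4317268168/560563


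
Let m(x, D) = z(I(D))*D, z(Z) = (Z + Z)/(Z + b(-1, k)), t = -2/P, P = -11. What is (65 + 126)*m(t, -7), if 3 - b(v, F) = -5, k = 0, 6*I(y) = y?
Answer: 18718/41 ≈ 456.54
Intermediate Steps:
I(y) = y/6
b(v, F) = 8 (b(v, F) = 3 - 1*(-5) = 3 + 5 = 8)
t = 2/11 (t = -2/(-11) = -2*(-1/11) = 2/11 ≈ 0.18182)
z(Z) = 2*Z/(8 + Z) (z(Z) = (Z + Z)/(Z + 8) = (2*Z)/(8 + Z) = 2*Z/(8 + Z))
m(x, D) = D²/(3*(8 + D/6)) (m(x, D) = (2*(D/6)/(8 + D/6))*D = (D/(3*(8 + D/6)))*D = D²/(3*(8 + D/6)))
(65 + 126)*m(t, -7) = (65 + 126)*(2*(-7)²/(48 - 7)) = 191*(2*49/41) = 191*(2*49*(1/41)) = 191*(98/41) = 18718/41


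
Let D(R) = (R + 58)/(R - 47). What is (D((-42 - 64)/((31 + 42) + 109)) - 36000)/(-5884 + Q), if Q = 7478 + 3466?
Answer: -6235409/876392 ≈ -7.1149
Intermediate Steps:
Q = 10944
D(R) = (58 + R)/(-47 + R)
(D((-42 - 64)/((31 + 42) + 109)) - 36000)/(-5884 + Q) = ((58 + (-42 - 64)/((31 + 42) + 109))/(-47 + (-42 - 64)/((31 + 42) + 109)) - 36000)/(-5884 + 10944) = ((58 - 106/(73 + 109))/(-47 - 106/(73 + 109)) - 36000)/5060 = ((58 - 106/182)/(-47 - 106/182) - 36000)*(1/5060) = ((58 - 106*1/182)/(-47 - 106*1/182) - 36000)*(1/5060) = ((58 - 53/91)/(-47 - 53/91) - 36000)*(1/5060) = ((5225/91)/(-4330/91) - 36000)*(1/5060) = (-91/4330*5225/91 - 36000)*(1/5060) = (-1045/866 - 36000)*(1/5060) = -31177045/866*1/5060 = -6235409/876392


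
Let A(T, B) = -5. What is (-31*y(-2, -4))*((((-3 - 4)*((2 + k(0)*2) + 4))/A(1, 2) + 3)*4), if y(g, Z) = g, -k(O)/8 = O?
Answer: 14136/5 ≈ 2827.2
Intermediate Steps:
k(O) = -8*O
(-31*y(-2, -4))*((((-3 - 4)*((2 + k(0)*2) + 4))/A(1, 2) + 3)*4) = (-31*(-2))*((((-3 - 4)*((2 - 8*0*2) + 4))/(-5) + 3)*4) = 62*((-7*((2 + 0*2) + 4)*(-⅕) + 3)*4) = 62*((-7*((2 + 0) + 4)*(-⅕) + 3)*4) = 62*((-7*(2 + 4)*(-⅕) + 3)*4) = 62*((-7*6*(-⅕) + 3)*4) = 62*((-42*(-⅕) + 3)*4) = 62*((42/5 + 3)*4) = 62*((57/5)*4) = 62*(228/5) = 14136/5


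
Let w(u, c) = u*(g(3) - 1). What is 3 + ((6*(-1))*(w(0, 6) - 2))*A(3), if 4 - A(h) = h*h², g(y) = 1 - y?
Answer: -273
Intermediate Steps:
w(u, c) = -3*u (w(u, c) = u*((1 - 1*3) - 1) = u*((1 - 3) - 1) = u*(-2 - 1) = u*(-3) = -3*u)
A(h) = 4 - h³ (A(h) = 4 - h*h² = 4 - h³)
3 + ((6*(-1))*(w(0, 6) - 2))*A(3) = 3 + ((6*(-1))*(-3*0 - 2))*(4 - 1*3³) = 3 + (-6*(0 - 2))*(4 - 1*27) = 3 + (-6*(-2))*(4 - 27) = 3 + 12*(-23) = 3 - 276 = -273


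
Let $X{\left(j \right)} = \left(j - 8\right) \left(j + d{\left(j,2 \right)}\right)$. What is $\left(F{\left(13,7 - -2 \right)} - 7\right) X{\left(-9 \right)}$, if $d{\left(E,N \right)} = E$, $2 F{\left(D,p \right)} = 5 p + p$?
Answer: $6120$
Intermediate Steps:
$F{\left(D,p \right)} = 3 p$ ($F{\left(D,p \right)} = \frac{5 p + p}{2} = \frac{6 p}{2} = 3 p$)
$X{\left(j \right)} = 2 j \left(-8 + j\right)$ ($X{\left(j \right)} = \left(j - 8\right) \left(j + j\right) = \left(-8 + j\right) 2 j = 2 j \left(-8 + j\right)$)
$\left(F{\left(13,7 - -2 \right)} - 7\right) X{\left(-9 \right)} = \left(3 \left(7 - -2\right) - 7\right) 2 \left(-9\right) \left(-8 - 9\right) = \left(3 \left(7 + 2\right) - 7\right) 2 \left(-9\right) \left(-17\right) = \left(3 \cdot 9 - 7\right) 306 = \left(27 - 7\right) 306 = 20 \cdot 306 = 6120$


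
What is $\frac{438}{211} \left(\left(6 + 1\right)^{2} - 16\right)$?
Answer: $\frac{14454}{211} \approx 68.502$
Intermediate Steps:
$\frac{438}{211} \left(\left(6 + 1\right)^{2} - 16\right) = 438 \cdot \frac{1}{211} \left(7^{2} - 16\right) = \frac{438 \left(49 - 16\right)}{211} = \frac{438}{211} \cdot 33 = \frac{14454}{211}$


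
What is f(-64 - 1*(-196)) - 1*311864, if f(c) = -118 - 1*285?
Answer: -312267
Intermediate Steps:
f(c) = -403 (f(c) = -118 - 285 = -403)
f(-64 - 1*(-196)) - 1*311864 = -403 - 1*311864 = -403 - 311864 = -312267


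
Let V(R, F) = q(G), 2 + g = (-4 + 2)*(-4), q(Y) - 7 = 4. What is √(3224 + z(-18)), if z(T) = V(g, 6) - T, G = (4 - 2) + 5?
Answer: √3253 ≈ 57.035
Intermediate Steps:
G = 7 (G = 2 + 5 = 7)
q(Y) = 11 (q(Y) = 7 + 4 = 11)
g = 6 (g = -2 + (-4 + 2)*(-4) = -2 - 2*(-4) = -2 + 8 = 6)
V(R, F) = 11
z(T) = 11 - T
√(3224 + z(-18)) = √(3224 + (11 - 1*(-18))) = √(3224 + (11 + 18)) = √(3224 + 29) = √3253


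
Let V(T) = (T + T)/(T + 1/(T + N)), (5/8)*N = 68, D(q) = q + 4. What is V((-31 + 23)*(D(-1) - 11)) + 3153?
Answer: 174474645/55301 ≈ 3155.0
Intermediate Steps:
D(q) = 4 + q
N = 544/5 (N = (8/5)*68 = 544/5 ≈ 108.80)
V(T) = 2*T/(T + 1/(544/5 + T)) (V(T) = (T + T)/(T + 1/(T + 544/5)) = (2*T)/(T + 1/(544/5 + T)) = 2*T/(T + 1/(544/5 + T)))
V((-31 + 23)*(D(-1) - 11)) + 3153 = 2*((-31 + 23)*((4 - 1) - 11))*(544 + 5*((-31 + 23)*((4 - 1) - 11)))/(5 + 5*((-31 + 23)*((4 - 1) - 11))² + 544*((-31 + 23)*((4 - 1) - 11))) + 3153 = 2*(-8*(3 - 11))*(544 + 5*(-8*(3 - 11)))/(5 + 5*(-8*(3 - 11))² + 544*(-8*(3 - 11))) + 3153 = 2*(-8*(-8))*(544 + 5*(-8*(-8)))/(5 + 5*(-8*(-8))² + 544*(-8*(-8))) + 3153 = 2*64*(544 + 5*64)/(5 + 5*64² + 544*64) + 3153 = 2*64*(544 + 320)/(5 + 5*4096 + 34816) + 3153 = 2*64*864/(5 + 20480 + 34816) + 3153 = 2*64*864/55301 + 3153 = 2*64*(1/55301)*864 + 3153 = 110592/55301 + 3153 = 174474645/55301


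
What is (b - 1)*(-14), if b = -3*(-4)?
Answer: -154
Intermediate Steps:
b = 12
(b - 1)*(-14) = (12 - 1)*(-14) = 11*(-14) = -154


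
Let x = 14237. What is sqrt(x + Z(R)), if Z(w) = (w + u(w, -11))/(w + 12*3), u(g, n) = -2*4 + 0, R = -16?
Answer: sqrt(355895)/5 ≈ 119.31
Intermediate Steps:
u(g, n) = -8 (u(g, n) = -8 + 0 = -8)
Z(w) = (-8 + w)/(36 + w) (Z(w) = (w - 8)/(w + 12*3) = (-8 + w)/(w + 36) = (-8 + w)/(36 + w))
sqrt(x + Z(R)) = sqrt(14237 + (-8 - 16)/(36 - 16)) = sqrt(14237 - 24/20) = sqrt(14237 + (1/20)*(-24)) = sqrt(14237 - 6/5) = sqrt(71179/5) = sqrt(355895)/5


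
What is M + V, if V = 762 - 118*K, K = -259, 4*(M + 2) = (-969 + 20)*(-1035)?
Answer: 1107503/4 ≈ 2.7688e+5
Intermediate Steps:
M = 982207/4 (M = -2 + ((-969 + 20)*(-1035))/4 = -2 + (-949*(-1035))/4 = -2 + (1/4)*982215 = -2 + 982215/4 = 982207/4 ≈ 2.4555e+5)
V = 31324 (V = 762 - 118*(-259) = 762 + 30562 = 31324)
M + V = 982207/4 + 31324 = 1107503/4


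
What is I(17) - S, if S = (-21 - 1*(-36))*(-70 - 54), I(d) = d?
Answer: 1877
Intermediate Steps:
S = -1860 (S = (-21 + 36)*(-124) = 15*(-124) = -1860)
I(17) - S = 17 - 1*(-1860) = 17 + 1860 = 1877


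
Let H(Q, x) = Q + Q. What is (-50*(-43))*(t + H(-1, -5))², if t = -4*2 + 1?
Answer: 174150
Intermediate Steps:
t = -7 (t = -8 + 1 = -7)
H(Q, x) = 2*Q
(-50*(-43))*(t + H(-1, -5))² = (-50*(-43))*(-7 + 2*(-1))² = 2150*(-7 - 2)² = 2150*(-9)² = 2150*81 = 174150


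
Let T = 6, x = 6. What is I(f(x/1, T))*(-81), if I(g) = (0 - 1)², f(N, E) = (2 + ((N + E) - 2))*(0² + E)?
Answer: -81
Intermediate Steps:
f(N, E) = E*(E + N) (f(N, E) = (2 + ((E + N) - 2))*(0 + E) = (2 + (-2 + E + N))*E = (E + N)*E = E*(E + N))
I(g) = 1 (I(g) = (-1)² = 1)
I(f(x/1, T))*(-81) = 1*(-81) = -81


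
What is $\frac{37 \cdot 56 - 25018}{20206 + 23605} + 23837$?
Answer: $\frac{1044299861}{43811} \approx 23836.0$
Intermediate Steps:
$\frac{37 \cdot 56 - 25018}{20206 + 23605} + 23837 = \frac{2072 - 25018}{43811} + 23837 = \left(-22946\right) \frac{1}{43811} + 23837 = - \frac{22946}{43811} + 23837 = \frac{1044299861}{43811}$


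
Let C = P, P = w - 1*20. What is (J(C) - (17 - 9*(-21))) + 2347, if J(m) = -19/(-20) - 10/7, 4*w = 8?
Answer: 299673/140 ≈ 2140.5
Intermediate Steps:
w = 2 (w = (1/4)*8 = 2)
P = -18 (P = 2 - 1*20 = 2 - 20 = -18)
C = -18
J(m) = -67/140 (J(m) = -19*(-1/20) - 10*1/7 = 19/20 - 10/7 = -67/140)
(J(C) - (17 - 9*(-21))) + 2347 = (-67/140 - (17 - 9*(-21))) + 2347 = (-67/140 - (17 + 189)) + 2347 = (-67/140 - 1*206) + 2347 = (-67/140 - 206) + 2347 = -28907/140 + 2347 = 299673/140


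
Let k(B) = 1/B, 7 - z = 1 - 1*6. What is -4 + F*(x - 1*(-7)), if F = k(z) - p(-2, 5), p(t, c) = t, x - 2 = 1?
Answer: 101/6 ≈ 16.833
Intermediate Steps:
x = 3 (x = 2 + 1 = 3)
z = 12 (z = 7 - (1 - 1*6) = 7 - (1 - 6) = 7 - 1*(-5) = 7 + 5 = 12)
k(B) = 1/B
F = 25/12 (F = 1/12 - 1*(-2) = 1/12 + 2 = 25/12 ≈ 2.0833)
-4 + F*(x - 1*(-7)) = -4 + 25*(3 - 1*(-7))/12 = -4 + 25*(3 + 7)/12 = -4 + (25/12)*10 = -4 + 125/6 = 101/6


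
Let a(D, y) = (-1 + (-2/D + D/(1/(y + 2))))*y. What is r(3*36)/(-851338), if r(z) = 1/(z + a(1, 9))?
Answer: -1/153240840 ≈ -6.5257e-9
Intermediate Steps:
a(D, y) = y*(-1 - 2/D + D*(2 + y)) (a(D, y) = (-1 + (-2/D + D/(1/(2 + y))))*y = (-1 + (-2/D + D*(2 + y)))*y = (-1 - 2/D + D*(2 + y))*y = y*(-1 - 2/D + D*(2 + y)))
r(z) = 1/(72 + z) (r(z) = 1/(z + 9*(-2 + 1*(-1 + 2*1 + 1*9))/1) = 1/(z + 9*1*(-2 + 1*(-1 + 2 + 9))) = 1/(z + 9*1*(-2 + 1*10)) = 1/(z + 9*1*(-2 + 10)) = 1/(z + 9*1*8) = 1/(z + 72) = 1/(72 + z))
r(3*36)/(-851338) = 1/((72 + 3*36)*(-851338)) = -1/851338/(72 + 108) = -1/851338/180 = (1/180)*(-1/851338) = -1/153240840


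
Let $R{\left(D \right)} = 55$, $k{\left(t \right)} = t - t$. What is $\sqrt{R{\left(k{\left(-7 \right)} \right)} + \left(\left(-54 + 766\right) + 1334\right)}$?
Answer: $\sqrt{2101} \approx 45.837$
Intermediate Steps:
$k{\left(t \right)} = 0$
$\sqrt{R{\left(k{\left(-7 \right)} \right)} + \left(\left(-54 + 766\right) + 1334\right)} = \sqrt{55 + \left(\left(-54 + 766\right) + 1334\right)} = \sqrt{55 + \left(712 + 1334\right)} = \sqrt{55 + 2046} = \sqrt{2101}$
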